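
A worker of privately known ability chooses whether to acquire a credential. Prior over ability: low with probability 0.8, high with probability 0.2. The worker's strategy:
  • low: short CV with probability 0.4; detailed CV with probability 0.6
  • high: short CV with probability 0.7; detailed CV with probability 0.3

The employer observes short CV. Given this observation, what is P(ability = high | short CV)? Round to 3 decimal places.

0.304

P(short CV) = 0.8·0.4 + 0.2·0.7 = 0.46
P(high | short CV) = (0.2·0.7) / 0.46 = 0.14 / 0.46 = 0.304348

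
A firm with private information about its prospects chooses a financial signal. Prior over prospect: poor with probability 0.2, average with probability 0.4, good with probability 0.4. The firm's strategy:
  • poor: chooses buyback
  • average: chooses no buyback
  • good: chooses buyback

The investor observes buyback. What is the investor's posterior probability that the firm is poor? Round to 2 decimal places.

0.33

Apply Bayes' rule using the sender's strategy as the likelihood.
P(buyback) = 0.2·1 + 0.4·0 + 0.4·1 = 0.6
P(poor | buyback) = (0.2·1) / 0.6 = 0.2 / 0.6 = 0.333333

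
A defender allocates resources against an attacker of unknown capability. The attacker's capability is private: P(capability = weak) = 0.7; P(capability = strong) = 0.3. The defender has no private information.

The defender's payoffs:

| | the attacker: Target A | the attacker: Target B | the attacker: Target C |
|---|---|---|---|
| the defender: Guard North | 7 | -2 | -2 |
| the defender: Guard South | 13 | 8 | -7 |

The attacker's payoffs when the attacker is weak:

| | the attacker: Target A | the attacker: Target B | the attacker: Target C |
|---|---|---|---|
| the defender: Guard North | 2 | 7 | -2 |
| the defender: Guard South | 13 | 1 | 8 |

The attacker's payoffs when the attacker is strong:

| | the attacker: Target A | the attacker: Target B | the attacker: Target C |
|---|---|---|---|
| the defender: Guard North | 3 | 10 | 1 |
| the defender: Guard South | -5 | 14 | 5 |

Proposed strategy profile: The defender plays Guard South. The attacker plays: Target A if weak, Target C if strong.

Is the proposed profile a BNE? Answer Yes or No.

The defender plays Guard South: E[Guard South] = 0.7·(13) + 0.3·(-7) = 7; E[Guard North] = 4.3. Best-responding. ✓
The attacker (capability weak), facing Guard South: Target A gives 13, Target B gives 1, Target C gives 8. Proposed Target A is best. ✓
The attacker (capability strong), facing Guard South: Target A gives -5, Target B gives 14, Target C gives 5. Proposed Target C is not best — profitable deviation exists. ✗

No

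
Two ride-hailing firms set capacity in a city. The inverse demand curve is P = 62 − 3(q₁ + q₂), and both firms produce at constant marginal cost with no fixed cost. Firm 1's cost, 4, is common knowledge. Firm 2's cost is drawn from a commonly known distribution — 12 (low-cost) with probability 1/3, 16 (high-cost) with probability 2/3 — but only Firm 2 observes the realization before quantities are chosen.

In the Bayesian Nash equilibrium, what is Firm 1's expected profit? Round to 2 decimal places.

174.63

Type-c best response for Firm 2: q₂(c) = (62 − c)/6 − q₁/2.
Firm 1 maximizes expected profit; its first-order condition is 62 − 6q₁ − 3E[q₂] − 4 = 0.
Substituting E[q₂] and solving: E[c₂] = 14.6667, so q₁ = (62 − 2·4 + 14.6667)/9 = 7.62963.
E[P] = 62 − 3·(q₁ + E[q₂]) = 26.8889; Firm 1's expected profit = (E[P] − 4)·q₁ = (26.8889 − 4)·7.62963 = 174.634.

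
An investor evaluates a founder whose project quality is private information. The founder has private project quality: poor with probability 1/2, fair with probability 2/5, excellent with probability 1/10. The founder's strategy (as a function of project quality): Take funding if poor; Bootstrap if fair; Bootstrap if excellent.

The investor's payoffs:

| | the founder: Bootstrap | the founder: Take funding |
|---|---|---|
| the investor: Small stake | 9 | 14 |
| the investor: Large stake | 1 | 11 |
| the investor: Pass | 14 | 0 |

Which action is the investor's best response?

Compute the investor's expected payoff for each action, taking the expectation over the founder's type.
E[Small stake] = 1/2·(14) + 2/5·(9) + 1/10·(9) = 23/2
E[Large stake] = 1/2·(11) + 2/5·(1) + 1/10·(1) = 6
E[Pass] = 1/2·(0) + 2/5·(14) + 1/10·(14) = 7
Best response: Small stake (23/2 is the largest).

Small stake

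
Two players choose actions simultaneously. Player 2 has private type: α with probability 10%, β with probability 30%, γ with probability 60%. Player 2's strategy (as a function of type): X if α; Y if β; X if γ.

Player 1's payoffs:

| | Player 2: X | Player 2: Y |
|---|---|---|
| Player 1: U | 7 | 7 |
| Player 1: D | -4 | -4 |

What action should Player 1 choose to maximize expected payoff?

U

E[U] = 0.1·(7) + 0.3·(7) + 0.6·(7) = 7
E[D] = 0.1·(-4) + 0.3·(-4) + 0.6·(-4) = -4
Best response: U (7 is the largest).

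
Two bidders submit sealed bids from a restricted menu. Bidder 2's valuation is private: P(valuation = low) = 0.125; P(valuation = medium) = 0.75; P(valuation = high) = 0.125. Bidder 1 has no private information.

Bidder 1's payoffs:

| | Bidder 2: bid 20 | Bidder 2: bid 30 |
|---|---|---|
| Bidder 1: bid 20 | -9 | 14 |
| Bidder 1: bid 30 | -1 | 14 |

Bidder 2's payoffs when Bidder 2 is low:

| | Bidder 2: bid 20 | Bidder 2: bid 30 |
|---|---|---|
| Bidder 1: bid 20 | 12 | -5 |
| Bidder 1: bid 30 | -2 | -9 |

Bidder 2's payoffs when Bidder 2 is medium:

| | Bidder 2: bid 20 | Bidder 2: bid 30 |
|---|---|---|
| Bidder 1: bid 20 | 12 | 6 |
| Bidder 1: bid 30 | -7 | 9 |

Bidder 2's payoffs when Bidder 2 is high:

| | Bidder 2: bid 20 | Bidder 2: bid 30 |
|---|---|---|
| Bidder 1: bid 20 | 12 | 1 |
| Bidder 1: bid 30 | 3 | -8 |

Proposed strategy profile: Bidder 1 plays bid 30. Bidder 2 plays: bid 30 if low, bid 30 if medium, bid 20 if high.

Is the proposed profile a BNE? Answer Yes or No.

No

Bidder 1 plays bid 30: E[bid 30] = 0.125·(14) + 0.75·(14) + 0.125·(-1) = 12.125; E[bid 20] = 11.125. Best-responding. ✓
Bidder 2 (valuation low), facing bid 30: bid 20 gives -2, bid 30 gives -9. Proposed bid 30 is not best — profitable deviation exists. ✗
Bidder 2 (valuation medium), facing bid 30: bid 20 gives -7, bid 30 gives 9. Proposed bid 30 is best. ✓
Bidder 2 (valuation high), facing bid 30: bid 20 gives 3, bid 30 gives -8. Proposed bid 20 is best. ✓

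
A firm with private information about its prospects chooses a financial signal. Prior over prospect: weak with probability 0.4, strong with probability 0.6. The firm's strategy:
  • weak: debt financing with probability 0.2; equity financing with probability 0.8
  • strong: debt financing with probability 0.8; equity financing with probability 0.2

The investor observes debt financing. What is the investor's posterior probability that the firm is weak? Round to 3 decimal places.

0.143

P(debt financing) = 0.4·0.2 + 0.6·0.8 = 0.56
P(weak | debt financing) = (0.4·0.2) / 0.56 = 0.08 / 0.56 = 0.142857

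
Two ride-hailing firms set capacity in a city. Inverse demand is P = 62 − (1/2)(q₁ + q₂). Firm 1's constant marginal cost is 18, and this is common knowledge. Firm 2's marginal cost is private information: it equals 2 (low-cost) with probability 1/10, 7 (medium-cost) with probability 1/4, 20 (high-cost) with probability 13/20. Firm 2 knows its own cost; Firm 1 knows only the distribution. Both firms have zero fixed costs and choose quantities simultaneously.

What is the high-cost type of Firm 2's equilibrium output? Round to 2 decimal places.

28.35

Each type of Firm 2 best-responds to q₁; Firm 1 best-responds to the expected q₂ over Firm 2's types.
Firm 2 with cost c maximizes (62 − (1/2)(q₁+q₂) − c)·q₂, giving q₂(c) = (62 − c − (1/2)q₁).
E[c₂] = 1/10·2 + 1/4·7 + 13/20·20 = 14.95
Firm 1's FOC against E[q₂] yields q₁ = (62 − 2·18 + E[c₂])/(3/2) = (62 − 36 + 14.95)/(3/2) = 27.3.
q₂(high-cost) = (62 − 20 − (1/2)·27.3) = 28.35.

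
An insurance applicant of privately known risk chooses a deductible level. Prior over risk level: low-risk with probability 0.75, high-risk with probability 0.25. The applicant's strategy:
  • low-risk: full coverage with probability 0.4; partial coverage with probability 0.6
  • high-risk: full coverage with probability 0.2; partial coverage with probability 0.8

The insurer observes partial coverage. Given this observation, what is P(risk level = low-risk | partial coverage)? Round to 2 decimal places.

Apply Bayes' rule using the sender's strategy as the likelihood.
P(partial coverage) = 0.75·0.6 + 0.25·0.8 = 0.65
P(low-risk | partial coverage) = (0.75·0.6) / 0.65 = 0.45 / 0.65 = 0.692308

0.69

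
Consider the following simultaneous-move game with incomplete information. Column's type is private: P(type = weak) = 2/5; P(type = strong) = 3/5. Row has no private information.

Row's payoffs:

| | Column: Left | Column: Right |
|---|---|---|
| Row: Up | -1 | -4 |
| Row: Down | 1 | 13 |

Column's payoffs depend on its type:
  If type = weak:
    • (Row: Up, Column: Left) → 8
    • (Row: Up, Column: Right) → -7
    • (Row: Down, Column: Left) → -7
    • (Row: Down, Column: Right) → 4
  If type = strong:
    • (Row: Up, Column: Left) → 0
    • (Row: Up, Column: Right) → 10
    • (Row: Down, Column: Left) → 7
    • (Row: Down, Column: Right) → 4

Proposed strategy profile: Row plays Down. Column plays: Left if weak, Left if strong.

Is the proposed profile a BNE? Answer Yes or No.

Row plays Down: E[Down] = 2/5·(1) + 3/5·(1) = 1; E[Up] = -1. Best-responding. ✓
Column (type weak), facing Down: Left gives -7, Right gives 4. Proposed Left is not best — profitable deviation exists. ✗
Column (type strong), facing Down: Left gives 7, Right gives 4. Proposed Left is best. ✓

No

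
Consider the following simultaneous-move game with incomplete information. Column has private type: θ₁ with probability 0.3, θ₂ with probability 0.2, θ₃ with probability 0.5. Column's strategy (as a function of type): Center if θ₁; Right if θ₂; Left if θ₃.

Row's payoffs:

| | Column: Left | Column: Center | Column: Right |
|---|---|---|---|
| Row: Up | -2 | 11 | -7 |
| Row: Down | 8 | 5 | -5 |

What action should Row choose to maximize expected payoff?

Compute Row's expected payoff for each action, taking the expectation over Column's type.
E[Up] = 0.3·(11) + 0.2·(-7) + 0.5·(-2) = 0.9
E[Down] = 0.3·(5) + 0.2·(-5) + 0.5·(8) = 4.5
Best response: Down (4.5 is the largest).

Down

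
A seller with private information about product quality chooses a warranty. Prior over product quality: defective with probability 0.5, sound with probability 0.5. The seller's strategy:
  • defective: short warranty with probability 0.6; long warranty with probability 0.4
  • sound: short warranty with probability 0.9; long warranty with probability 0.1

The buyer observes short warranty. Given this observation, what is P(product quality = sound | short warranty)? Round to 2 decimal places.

Apply Bayes' rule using the sender's strategy as the likelihood.
P(short warranty) = 0.5·0.6 + 0.5·0.9 = 0.75
P(sound | short warranty) = (0.5·0.9) / 0.75 = 0.45 / 0.75 = 0.6

0.60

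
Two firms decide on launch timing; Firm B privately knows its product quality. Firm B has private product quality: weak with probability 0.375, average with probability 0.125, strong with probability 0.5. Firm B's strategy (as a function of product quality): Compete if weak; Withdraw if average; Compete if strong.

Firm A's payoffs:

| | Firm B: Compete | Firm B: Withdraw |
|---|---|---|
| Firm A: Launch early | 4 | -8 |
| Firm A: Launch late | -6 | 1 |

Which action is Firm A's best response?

Launch early

Compute Firm A's expected payoff for each action, taking the expectation over Firm B's type.
E[Launch early] = 0.375·(4) + 0.125·(-8) + 0.5·(4) = 2.5
E[Launch late] = 0.375·(-6) + 0.125·(1) + 0.5·(-6) = -5.125
Best response: Launch early (2.5 is the largest).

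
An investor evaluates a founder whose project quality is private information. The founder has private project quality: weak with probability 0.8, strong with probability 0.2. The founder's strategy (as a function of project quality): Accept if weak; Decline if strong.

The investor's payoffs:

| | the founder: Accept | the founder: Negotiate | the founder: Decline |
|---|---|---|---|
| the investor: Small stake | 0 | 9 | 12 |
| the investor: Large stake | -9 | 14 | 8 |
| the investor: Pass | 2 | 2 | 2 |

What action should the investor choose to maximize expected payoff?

Compute the investor's expected payoff for each action, taking the expectation over the founder's type.
E[Small stake] = 0.8·(0) + 0.2·(12) = 2.4
E[Large stake] = 0.8·(-9) + 0.2·(8) = -5.6
E[Pass] = 0.8·(2) + 0.2·(2) = 2
Best response: Small stake (2.4 is the largest).

Small stake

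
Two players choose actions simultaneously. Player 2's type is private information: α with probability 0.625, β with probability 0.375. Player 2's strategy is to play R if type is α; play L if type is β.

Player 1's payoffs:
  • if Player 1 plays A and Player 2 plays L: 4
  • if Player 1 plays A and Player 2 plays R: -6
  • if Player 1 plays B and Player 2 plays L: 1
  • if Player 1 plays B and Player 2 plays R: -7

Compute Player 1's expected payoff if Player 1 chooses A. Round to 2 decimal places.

E[A] = 0.625·(-6) + 0.375·4 = (-3.75) + 1.5 = -2.25

-2.25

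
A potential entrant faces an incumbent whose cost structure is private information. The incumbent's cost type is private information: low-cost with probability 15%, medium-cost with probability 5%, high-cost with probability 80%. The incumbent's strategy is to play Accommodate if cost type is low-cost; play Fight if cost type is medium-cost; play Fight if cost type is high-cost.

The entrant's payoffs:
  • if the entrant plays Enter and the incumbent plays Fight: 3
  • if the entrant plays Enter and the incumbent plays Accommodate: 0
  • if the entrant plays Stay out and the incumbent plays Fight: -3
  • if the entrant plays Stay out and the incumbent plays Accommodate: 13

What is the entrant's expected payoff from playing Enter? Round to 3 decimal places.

E[Enter] = 0.15·0 + 0.05·3 + 0.8·3 = 0 + 0.15 + 2.4 = 2.55

2.550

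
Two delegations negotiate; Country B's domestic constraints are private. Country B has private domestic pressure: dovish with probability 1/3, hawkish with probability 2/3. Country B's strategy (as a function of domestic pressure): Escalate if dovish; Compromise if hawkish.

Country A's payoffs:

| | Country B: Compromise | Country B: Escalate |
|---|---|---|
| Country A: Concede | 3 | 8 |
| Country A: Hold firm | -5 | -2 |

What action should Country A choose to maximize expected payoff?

Concede

Compute Country A's expected payoff for each action, taking the expectation over Country B's type.
E[Concede] = 1/3·(8) + 2/3·(3) = 14/3
E[Hold firm] = 1/3·(-2) + 2/3·(-5) = -4
Best response: Concede (14/3 is the largest).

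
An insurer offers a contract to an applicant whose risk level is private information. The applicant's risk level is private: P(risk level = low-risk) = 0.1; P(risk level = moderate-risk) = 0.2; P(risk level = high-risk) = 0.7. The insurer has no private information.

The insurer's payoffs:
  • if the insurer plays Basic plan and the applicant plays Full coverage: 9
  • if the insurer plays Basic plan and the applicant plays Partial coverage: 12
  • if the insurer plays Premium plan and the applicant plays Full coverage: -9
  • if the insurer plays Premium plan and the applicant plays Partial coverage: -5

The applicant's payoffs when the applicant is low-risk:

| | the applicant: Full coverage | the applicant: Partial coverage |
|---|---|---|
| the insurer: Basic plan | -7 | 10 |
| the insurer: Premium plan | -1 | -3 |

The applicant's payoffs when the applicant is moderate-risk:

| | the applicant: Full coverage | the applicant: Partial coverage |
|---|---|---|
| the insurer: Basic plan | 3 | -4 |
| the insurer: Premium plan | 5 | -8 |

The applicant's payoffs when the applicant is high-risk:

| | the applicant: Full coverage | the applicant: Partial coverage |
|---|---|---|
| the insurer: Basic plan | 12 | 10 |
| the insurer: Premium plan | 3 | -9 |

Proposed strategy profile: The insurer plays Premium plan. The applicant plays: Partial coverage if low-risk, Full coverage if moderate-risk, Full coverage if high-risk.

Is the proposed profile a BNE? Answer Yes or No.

No

A profile is a BNE iff every type of every player is best-responding given beliefs about the other side.
The insurer plays Premium plan: E[Premium plan] = 0.1·(-5) + 0.2·(-9) + 0.7·(-9) = -8.6; E[Basic plan] = 9.3. Not best-responding. ✗
The applicant (risk level low-risk), facing Premium plan: Full coverage gives -1, Partial coverage gives -3. Proposed Partial coverage is not best — profitable deviation exists. ✗
The applicant (risk level moderate-risk), facing Premium plan: Full coverage gives 5, Partial coverage gives -8. Proposed Full coverage is best. ✓
The applicant (risk level high-risk), facing Premium plan: Full coverage gives 3, Partial coverage gives -9. Proposed Full coverage is best. ✓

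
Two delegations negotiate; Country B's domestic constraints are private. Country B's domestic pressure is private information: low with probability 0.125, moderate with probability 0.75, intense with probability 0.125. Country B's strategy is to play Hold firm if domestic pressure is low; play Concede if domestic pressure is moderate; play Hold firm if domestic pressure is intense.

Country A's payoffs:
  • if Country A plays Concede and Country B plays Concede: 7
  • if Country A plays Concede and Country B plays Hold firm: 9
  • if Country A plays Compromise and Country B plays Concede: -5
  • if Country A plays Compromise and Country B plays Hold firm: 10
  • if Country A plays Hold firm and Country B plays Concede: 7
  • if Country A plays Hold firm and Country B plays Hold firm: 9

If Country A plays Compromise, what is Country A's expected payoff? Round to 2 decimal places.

E[Compromise] = 0.125·10 + 0.75·(-5) + 0.125·10 = 1.25 + (-3.75) + 1.25 = -1.25

-1.25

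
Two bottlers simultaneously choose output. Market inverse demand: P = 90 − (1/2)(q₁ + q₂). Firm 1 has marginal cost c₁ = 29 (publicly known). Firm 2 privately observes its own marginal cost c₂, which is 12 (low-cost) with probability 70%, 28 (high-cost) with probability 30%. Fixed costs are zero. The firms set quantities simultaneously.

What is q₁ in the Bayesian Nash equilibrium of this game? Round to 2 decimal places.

32.53

Each type of Firm 2 best-responds to q₁; Firm 1 best-responds to the expected q₂ over Firm 2's types.
Firm 2 with cost c maximizes (90 − (1/2)(q₁+q₂) − c)·q₂, giving q₂(c) = (90 − c − (1/2)q₁).
E[c₂] = 0.7·12 + 0.3·28 = 16.8
Firm 1's FOC against E[q₂] yields q₁ = (90 − 2·29 + E[c₂])/(3/2) = (90 − 58 + 16.8)/(3/2) = 32.5333.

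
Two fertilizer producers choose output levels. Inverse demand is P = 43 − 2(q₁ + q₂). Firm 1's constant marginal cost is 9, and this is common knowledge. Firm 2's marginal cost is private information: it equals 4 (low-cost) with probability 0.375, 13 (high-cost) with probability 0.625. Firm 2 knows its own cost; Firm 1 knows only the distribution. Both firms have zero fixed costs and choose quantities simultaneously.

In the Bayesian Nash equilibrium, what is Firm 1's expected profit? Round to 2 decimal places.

66.61

Firm 2 with cost c maximizes (43 − 2(q₁+q₂) − c)·q₂, giving q₂(c) = (43 − c − 2q₁)/4.
E[c₂] = 0.375·4 + 0.625·13 = 9.625
Firm 1's FOC against E[q₂] yields q₁ = (43 − 2·9 + E[c₂])/6 = (43 − 18 + 9.625)/6 = 5.77083.
E[P] = 43 − 2·(q₁ + E[q₂]) = 20.5417; Firm 1's expected profit = (E[P] − 9)·q₁ = (20.5417 − 9)·5.77083 = 66.605.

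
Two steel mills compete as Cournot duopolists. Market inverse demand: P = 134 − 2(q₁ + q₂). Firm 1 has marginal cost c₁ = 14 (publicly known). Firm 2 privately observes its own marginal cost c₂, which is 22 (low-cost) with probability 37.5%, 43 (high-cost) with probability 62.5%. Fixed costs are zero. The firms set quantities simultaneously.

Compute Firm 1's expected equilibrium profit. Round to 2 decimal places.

1106.46

Firm 2 with cost c maximizes (134 − 2(q₁+q₂) − c)·q₂, giving q₂(c) = (134 − c − 2q₁)/4.
E[c₂] = 0.375·22 + 0.625·43 = 35.125
Firm 1's FOC against E[q₂] yields q₁ = (134 − 2·14 + E[c₂])/6 = (134 − 28 + 35.125)/6 = 23.5208.
E[P] = 134 − 2·(q₁ + E[q₂]) = 61.0417; Firm 1's expected profit = (E[P] − 14)·q₁ = (61.0417 − 14)·23.5208 = 1106.46.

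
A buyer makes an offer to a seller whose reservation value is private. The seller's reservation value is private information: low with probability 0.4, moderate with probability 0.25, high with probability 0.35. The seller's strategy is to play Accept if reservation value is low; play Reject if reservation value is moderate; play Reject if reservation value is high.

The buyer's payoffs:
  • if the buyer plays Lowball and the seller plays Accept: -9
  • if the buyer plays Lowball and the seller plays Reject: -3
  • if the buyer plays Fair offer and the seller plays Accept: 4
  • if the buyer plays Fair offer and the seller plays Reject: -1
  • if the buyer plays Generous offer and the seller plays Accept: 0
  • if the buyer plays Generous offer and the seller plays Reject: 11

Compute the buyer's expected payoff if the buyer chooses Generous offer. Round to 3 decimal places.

E[Generous offer] = 0.4·0 + 0.25·11 + 0.35·11 = 0 + 2.75 + 3.85 = 6.6

6.600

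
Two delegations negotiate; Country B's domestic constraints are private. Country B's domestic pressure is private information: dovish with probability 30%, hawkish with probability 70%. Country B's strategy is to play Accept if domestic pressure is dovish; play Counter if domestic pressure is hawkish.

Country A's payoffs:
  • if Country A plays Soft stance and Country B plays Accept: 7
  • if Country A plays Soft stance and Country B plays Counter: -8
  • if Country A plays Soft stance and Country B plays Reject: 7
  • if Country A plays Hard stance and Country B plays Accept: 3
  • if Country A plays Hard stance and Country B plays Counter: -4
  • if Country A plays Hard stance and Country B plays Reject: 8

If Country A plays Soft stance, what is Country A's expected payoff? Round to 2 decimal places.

-3.50

E[Soft stance] = 0.3·7 + 0.7·(-8) = 2.1 + (-5.6) = -3.5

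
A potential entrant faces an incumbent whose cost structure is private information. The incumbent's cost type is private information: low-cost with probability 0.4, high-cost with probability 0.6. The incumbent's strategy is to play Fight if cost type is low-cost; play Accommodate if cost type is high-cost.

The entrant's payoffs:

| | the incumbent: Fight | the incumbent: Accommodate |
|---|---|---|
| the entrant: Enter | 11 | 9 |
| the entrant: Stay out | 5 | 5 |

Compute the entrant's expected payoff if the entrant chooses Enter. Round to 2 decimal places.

E[Enter] = 0.4·11 + 0.6·9 = 4.4 + 5.4 = 9.8

9.80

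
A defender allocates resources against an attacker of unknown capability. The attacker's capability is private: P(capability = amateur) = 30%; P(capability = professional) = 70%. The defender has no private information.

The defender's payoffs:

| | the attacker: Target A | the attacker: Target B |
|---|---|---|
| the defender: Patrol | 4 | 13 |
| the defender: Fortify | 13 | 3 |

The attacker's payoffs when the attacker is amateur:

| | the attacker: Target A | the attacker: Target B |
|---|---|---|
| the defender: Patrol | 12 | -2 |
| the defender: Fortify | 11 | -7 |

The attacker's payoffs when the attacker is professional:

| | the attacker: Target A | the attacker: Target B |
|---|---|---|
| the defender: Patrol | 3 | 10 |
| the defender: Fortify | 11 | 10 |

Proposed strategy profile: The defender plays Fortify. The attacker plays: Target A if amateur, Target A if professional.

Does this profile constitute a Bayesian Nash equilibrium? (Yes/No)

Yes

The defender plays Fortify: E[Fortify] = 0.3·(13) + 0.7·(13) = 13; E[Patrol] = 4. Best-responding. ✓
The attacker (capability amateur), facing Fortify: Target A gives 11, Target B gives -7. Proposed Target A is best. ✓
The attacker (capability professional), facing Fortify: Target A gives 11, Target B gives 10. Proposed Target A is best. ✓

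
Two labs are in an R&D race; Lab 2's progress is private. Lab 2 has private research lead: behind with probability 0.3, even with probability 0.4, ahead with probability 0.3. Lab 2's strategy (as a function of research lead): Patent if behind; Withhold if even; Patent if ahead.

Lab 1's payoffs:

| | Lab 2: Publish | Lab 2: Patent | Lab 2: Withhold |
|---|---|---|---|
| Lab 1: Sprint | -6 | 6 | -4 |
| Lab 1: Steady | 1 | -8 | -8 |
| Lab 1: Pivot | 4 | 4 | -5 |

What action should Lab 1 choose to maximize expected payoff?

E[Sprint] = 0.3·(6) + 0.4·(-4) + 0.3·(6) = 2
E[Steady] = 0.3·(-8) + 0.4·(-8) + 0.3·(-8) = -8
E[Pivot] = 0.3·(4) + 0.4·(-5) + 0.3·(4) = 0.4
Best response: Sprint (2 is the largest).

Sprint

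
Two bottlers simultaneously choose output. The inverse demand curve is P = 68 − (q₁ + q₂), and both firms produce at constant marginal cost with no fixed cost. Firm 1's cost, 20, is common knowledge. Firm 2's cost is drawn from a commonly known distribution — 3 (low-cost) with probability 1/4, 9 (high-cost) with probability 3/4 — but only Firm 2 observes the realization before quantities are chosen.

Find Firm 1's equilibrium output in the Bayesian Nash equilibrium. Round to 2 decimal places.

11.83

Type-c best response for Firm 2: q₂(c) = (68 − c)/2 − q₁/2.
Firm 1 maximizes expected profit; its first-order condition is 68 − 2q₁ − E[q₂] − 20 = 0.
Substituting E[q₂] and solving: E[c₂] = 7.5, so q₁ = (68 − 2·20 + 7.5)/3 = 11.8333.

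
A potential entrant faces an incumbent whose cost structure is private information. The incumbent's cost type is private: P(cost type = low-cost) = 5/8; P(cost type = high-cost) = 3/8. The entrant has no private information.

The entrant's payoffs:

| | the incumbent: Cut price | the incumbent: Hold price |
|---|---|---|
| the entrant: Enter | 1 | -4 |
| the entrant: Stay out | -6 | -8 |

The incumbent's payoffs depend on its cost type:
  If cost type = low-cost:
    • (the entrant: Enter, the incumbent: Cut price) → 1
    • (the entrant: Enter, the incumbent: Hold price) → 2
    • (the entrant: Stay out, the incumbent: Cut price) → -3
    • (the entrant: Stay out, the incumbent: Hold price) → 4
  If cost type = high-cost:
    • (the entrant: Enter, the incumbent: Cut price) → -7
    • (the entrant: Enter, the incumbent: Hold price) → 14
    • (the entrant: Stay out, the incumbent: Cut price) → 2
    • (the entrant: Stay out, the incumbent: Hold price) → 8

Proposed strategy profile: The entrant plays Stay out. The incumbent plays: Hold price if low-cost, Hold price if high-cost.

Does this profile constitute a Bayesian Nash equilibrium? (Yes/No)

A profile is a BNE iff every type of every player is best-responding given beliefs about the other side.
The entrant plays Stay out: E[Stay out] = 5/8·(-8) + 3/8·(-8) = -8; E[Enter] = -4. Not best-responding. ✗
The incumbent (cost type low-cost), facing Stay out: Cut price gives -3, Hold price gives 4. Proposed Hold price is best. ✓
The incumbent (cost type high-cost), facing Stay out: Cut price gives 2, Hold price gives 8. Proposed Hold price is best. ✓

No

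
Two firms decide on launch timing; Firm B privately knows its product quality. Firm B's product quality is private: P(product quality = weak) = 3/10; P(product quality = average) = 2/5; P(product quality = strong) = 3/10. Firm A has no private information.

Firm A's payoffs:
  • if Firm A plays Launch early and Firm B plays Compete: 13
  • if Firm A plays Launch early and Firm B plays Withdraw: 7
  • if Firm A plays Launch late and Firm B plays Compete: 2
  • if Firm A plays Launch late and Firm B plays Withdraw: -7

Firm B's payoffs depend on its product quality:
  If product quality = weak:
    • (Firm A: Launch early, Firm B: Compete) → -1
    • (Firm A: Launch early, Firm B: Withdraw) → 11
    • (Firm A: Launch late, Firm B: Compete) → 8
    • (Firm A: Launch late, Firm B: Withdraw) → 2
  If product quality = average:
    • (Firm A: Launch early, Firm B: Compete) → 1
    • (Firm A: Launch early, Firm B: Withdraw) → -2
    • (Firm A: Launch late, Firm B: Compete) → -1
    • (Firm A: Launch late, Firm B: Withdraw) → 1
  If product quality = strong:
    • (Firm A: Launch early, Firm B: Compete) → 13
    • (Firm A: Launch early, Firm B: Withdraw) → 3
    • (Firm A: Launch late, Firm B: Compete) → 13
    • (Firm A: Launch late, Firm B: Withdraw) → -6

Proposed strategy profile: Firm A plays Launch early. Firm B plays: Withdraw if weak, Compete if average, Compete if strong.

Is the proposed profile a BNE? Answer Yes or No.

Firm A plays Launch early: E[Launch early] = 3/10·(7) + 2/5·(13) + 3/10·(13) = 56/5; E[Launch late] = -7/10. Best-responding. ✓
Firm B (product quality weak), facing Launch early: Compete gives -1, Withdraw gives 11. Proposed Withdraw is best. ✓
Firm B (product quality average), facing Launch early: Compete gives 1, Withdraw gives -2. Proposed Compete is best. ✓
Firm B (product quality strong), facing Launch early: Compete gives 13, Withdraw gives 3. Proposed Compete is best. ✓

Yes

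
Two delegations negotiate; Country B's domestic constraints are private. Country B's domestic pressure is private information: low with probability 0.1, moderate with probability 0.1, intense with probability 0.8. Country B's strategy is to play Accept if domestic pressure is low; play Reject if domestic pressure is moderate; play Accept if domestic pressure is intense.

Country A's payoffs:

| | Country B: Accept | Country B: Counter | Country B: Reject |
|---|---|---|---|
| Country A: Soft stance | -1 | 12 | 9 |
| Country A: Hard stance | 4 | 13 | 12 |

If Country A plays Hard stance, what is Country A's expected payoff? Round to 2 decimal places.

Take the expectation over Country B's domestic pressure, weighting each type's action by its prior probability.
E[Hard stance] = 0.1·4 + 0.1·12 + 0.8·4 = 0.4 + 1.2 + 3.2 = 4.8

4.80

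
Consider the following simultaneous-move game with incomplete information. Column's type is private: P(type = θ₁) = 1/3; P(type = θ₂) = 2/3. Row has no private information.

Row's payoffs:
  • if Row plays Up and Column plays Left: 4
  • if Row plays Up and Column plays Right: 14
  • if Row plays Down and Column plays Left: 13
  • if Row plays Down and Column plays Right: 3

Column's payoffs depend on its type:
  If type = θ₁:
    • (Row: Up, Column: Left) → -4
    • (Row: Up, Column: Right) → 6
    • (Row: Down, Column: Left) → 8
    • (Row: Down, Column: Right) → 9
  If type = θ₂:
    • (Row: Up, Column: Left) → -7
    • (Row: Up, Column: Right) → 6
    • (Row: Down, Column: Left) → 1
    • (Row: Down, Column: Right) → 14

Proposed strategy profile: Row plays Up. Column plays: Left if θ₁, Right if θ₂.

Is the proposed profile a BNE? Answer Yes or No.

No

A profile is a BNE iff every type of every player is best-responding given beliefs about the other side.
Row plays Up: E[Up] = 1/3·(4) + 2/3·(14) = 32/3; E[Down] = 19/3. Best-responding. ✓
Column (type θ₁), facing Up: Left gives -4, Right gives 6. Proposed Left is not best — profitable deviation exists. ✗
Column (type θ₂), facing Up: Left gives -7, Right gives 6. Proposed Right is best. ✓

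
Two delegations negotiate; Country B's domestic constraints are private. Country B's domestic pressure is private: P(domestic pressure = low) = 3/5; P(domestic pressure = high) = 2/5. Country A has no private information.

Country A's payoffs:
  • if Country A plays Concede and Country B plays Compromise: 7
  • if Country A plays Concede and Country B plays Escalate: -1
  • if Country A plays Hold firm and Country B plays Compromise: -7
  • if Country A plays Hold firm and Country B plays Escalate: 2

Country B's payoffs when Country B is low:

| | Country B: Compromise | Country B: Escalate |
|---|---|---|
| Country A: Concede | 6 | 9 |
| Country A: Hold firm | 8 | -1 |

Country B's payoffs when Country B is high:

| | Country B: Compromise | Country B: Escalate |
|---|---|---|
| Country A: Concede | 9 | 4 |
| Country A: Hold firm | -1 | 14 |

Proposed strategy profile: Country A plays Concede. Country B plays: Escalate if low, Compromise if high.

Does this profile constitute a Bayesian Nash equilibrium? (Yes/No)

Country A plays Concede: E[Concede] = 3/5·(-1) + 2/5·(7) = 11/5; E[Hold firm] = -8/5. Best-responding. ✓
Country B (domestic pressure low), facing Concede: Compromise gives 6, Escalate gives 9. Proposed Escalate is best. ✓
Country B (domestic pressure high), facing Concede: Compromise gives 9, Escalate gives 4. Proposed Compromise is best. ✓

Yes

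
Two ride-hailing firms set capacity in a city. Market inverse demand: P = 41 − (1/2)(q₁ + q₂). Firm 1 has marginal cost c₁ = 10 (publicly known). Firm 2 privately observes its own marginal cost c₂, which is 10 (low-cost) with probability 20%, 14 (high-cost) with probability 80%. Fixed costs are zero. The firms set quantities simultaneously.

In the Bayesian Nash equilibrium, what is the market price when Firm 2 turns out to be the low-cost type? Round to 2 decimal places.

19.80

Type-c best response for Firm 2: q₂(c) = (41 − c) − q₁/2.
Firm 1 maximizes expected profit; its first-order condition is 41 − q₁ − (1/2)E[q₂] − 10 = 0.
Substituting E[q₂] and solving: E[c₂] = 13.2, so q₁ = (41 − 2·10 + 13.2)/(3/2) = 22.8.
q₂(low-cost) = 19.6, so P = 41 − (1/2)·(22.8 + 19.6) = 19.8.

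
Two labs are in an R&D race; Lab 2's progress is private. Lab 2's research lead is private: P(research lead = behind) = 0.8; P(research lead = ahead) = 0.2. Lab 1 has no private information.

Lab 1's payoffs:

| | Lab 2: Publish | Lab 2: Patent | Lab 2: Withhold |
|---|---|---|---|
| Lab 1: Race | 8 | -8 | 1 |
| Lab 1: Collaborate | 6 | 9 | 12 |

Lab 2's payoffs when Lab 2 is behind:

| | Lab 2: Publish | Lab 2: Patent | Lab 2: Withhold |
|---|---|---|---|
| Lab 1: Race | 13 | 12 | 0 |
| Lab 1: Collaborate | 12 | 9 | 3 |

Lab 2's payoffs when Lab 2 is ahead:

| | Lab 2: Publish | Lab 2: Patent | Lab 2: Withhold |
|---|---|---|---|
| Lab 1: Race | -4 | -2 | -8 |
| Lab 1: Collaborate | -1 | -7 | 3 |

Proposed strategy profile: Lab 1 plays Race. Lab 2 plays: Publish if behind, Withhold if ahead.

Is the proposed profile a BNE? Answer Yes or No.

Lab 1 plays Race: E[Race] = 0.8·(8) + 0.2·(1) = 6.6; E[Collaborate] = 7.2. Not best-responding. ✗
Lab 2 (research lead behind), facing Race: Publish gives 13, Patent gives 12, Withhold gives 0. Proposed Publish is best. ✓
Lab 2 (research lead ahead), facing Race: Publish gives -4, Patent gives -2, Withhold gives -8. Proposed Withhold is not best — profitable deviation exists. ✗

No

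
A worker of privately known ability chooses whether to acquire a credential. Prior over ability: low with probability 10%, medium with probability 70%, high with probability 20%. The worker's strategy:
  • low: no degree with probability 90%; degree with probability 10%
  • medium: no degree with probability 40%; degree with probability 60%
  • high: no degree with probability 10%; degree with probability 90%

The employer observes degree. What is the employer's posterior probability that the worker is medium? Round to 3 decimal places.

P(degree) = 0.1·0.1 + 0.7·0.6 + 0.2·0.9 = 0.61
P(medium | degree) = (0.7·0.6) / 0.61 = 0.42 / 0.61 = 0.688525

0.689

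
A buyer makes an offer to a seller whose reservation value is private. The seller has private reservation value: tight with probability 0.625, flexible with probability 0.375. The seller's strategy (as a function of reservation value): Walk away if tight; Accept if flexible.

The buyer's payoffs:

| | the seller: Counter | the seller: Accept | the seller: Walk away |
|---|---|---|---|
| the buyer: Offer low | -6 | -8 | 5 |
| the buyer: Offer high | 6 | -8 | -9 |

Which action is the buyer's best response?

Offer low

E[Offer low] = 0.625·(5) + 0.375·(-8) = 0.125
E[Offer high] = 0.625·(-9) + 0.375·(-8) = -8.625
Best response: Offer low (0.125 is the largest).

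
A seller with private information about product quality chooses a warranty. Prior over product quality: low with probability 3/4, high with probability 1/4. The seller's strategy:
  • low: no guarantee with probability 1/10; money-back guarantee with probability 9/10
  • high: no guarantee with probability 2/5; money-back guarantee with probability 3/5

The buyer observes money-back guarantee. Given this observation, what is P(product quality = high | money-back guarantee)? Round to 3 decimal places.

0.182

Apply Bayes' rule using the sender's strategy as the likelihood.
P(money-back guarantee) = (3/4)·(9/10) + (1/4)·(3/5) = 33/40
P(high | money-back guarantee) = ((1/4)·(3/5)) / (33/40) = (3/20) / (33/40) = 2/11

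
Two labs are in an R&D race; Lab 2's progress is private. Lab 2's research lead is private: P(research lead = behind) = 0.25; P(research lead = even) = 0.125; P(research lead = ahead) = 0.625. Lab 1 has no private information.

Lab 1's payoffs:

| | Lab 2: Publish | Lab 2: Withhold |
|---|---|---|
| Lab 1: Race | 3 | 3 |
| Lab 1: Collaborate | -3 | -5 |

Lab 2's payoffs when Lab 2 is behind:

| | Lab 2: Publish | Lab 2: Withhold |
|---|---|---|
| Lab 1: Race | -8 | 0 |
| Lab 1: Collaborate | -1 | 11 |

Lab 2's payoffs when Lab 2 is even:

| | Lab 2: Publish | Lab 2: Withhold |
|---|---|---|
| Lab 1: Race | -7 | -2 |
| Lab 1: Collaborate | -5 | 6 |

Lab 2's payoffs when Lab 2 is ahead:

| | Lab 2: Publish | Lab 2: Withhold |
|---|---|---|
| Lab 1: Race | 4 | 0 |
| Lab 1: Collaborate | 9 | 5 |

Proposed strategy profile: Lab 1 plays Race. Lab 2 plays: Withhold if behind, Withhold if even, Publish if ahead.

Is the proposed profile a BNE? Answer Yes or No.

Yes

A profile is a BNE iff every type of every player is best-responding given beliefs about the other side.
Lab 1 plays Race: E[Race] = 0.25·(3) + 0.125·(3) + 0.625·(3) = 3; E[Collaborate] = -3.75. Best-responding. ✓
Lab 2 (research lead behind), facing Race: Publish gives -8, Withhold gives 0. Proposed Withhold is best. ✓
Lab 2 (research lead even), facing Race: Publish gives -7, Withhold gives -2. Proposed Withhold is best. ✓
Lab 2 (research lead ahead), facing Race: Publish gives 4, Withhold gives 0. Proposed Publish is best. ✓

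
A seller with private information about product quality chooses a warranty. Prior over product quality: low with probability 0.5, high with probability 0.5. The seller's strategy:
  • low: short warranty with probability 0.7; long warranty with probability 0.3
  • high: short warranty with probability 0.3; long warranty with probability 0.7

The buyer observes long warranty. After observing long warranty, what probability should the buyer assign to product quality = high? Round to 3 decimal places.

0.700

P(long warranty) = 0.5·0.3 + 0.5·0.7 = 0.5
P(high | long warranty) = (0.5·0.7) / 0.5 = 0.35 / 0.5 = 0.7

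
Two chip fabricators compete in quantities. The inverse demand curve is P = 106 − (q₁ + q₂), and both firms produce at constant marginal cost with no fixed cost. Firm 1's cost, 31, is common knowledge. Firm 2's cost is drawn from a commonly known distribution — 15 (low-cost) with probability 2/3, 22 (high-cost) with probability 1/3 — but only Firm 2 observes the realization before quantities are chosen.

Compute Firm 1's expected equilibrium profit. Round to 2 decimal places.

417.98

Each type of Firm 2 best-responds to q₁; Firm 1 best-responds to the expected q₂ over Firm 2's types.
Firm 2 with cost c maximizes (106 − (q₁+q₂) − c)·q₂, giving q₂(c) = (106 − c − q₁)/2.
E[c₂] = 2/3·15 + 1/3·22 = 17.3333
Firm 1's FOC against E[q₂] yields q₁ = (106 − 2·31 + E[c₂])/3 = (106 − 62 + 17.3333)/3 = 20.4444.
E[P] = 106 − (q₁ + E[q₂]) = 51.4444; Firm 1's expected profit = (E[P] − 31)·q₁ = (51.4444 − 31)·20.4444 = 417.975.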